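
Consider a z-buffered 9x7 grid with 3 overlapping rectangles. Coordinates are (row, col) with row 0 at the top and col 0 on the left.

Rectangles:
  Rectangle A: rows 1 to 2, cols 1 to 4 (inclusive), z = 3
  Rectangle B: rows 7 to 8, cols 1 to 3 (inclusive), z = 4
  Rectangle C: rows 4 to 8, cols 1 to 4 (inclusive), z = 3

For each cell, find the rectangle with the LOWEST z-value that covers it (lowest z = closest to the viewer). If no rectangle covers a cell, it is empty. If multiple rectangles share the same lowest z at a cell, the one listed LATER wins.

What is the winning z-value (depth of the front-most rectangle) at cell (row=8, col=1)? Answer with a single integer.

Answer: 3

Derivation:
Check cell (8,1):
  A: rows 1-2 cols 1-4 -> outside (row miss)
  B: rows 7-8 cols 1-3 z=4 -> covers; best now B (z=4)
  C: rows 4-8 cols 1-4 z=3 -> covers; best now C (z=3)
Winner: C at z=3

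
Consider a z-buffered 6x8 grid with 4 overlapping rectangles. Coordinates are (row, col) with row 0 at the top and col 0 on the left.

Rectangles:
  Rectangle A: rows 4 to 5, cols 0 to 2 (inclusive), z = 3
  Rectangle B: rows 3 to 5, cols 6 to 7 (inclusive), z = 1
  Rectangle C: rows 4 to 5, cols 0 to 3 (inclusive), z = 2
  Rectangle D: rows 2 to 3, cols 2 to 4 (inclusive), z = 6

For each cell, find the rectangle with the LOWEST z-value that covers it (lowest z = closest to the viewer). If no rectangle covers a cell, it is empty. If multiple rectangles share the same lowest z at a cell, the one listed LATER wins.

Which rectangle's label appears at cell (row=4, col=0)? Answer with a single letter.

Answer: C

Derivation:
Check cell (4,0):
  A: rows 4-5 cols 0-2 z=3 -> covers; best now A (z=3)
  B: rows 3-5 cols 6-7 -> outside (col miss)
  C: rows 4-5 cols 0-3 z=2 -> covers; best now C (z=2)
  D: rows 2-3 cols 2-4 -> outside (row miss)
Winner: C at z=2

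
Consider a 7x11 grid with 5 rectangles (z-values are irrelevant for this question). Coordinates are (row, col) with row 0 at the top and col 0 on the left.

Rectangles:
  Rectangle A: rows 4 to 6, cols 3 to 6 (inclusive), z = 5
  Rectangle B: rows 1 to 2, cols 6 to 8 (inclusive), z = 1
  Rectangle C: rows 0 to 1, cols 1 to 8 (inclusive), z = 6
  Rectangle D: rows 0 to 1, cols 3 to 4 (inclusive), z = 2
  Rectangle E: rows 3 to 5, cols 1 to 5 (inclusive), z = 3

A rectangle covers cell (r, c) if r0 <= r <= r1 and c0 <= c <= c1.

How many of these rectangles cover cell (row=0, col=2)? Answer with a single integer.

Check cell (0,2):
  A: rows 4-6 cols 3-6 -> outside (row miss)
  B: rows 1-2 cols 6-8 -> outside (row miss)
  C: rows 0-1 cols 1-8 -> covers
  D: rows 0-1 cols 3-4 -> outside (col miss)
  E: rows 3-5 cols 1-5 -> outside (row miss)
Count covering = 1

Answer: 1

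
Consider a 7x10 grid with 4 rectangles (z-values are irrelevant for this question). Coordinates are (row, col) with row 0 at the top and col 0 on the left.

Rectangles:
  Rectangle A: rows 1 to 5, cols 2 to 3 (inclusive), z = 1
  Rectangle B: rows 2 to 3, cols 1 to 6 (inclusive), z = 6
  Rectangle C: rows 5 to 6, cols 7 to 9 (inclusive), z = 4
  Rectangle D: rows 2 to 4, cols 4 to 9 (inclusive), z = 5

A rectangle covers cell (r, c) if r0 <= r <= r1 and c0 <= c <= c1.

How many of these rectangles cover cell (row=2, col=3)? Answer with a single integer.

Answer: 2

Derivation:
Check cell (2,3):
  A: rows 1-5 cols 2-3 -> covers
  B: rows 2-3 cols 1-6 -> covers
  C: rows 5-6 cols 7-9 -> outside (row miss)
  D: rows 2-4 cols 4-9 -> outside (col miss)
Count covering = 2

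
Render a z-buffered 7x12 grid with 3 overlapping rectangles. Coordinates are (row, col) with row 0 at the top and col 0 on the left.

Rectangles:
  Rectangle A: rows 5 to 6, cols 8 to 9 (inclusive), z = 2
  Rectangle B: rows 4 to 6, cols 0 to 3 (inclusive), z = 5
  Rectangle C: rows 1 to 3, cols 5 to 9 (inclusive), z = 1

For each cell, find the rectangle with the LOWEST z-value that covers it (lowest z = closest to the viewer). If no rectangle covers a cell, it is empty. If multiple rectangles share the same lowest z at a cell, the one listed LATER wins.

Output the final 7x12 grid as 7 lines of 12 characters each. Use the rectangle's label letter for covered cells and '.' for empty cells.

............
.....CCCCC..
.....CCCCC..
.....CCCCC..
BBBB........
BBBB....AA..
BBBB....AA..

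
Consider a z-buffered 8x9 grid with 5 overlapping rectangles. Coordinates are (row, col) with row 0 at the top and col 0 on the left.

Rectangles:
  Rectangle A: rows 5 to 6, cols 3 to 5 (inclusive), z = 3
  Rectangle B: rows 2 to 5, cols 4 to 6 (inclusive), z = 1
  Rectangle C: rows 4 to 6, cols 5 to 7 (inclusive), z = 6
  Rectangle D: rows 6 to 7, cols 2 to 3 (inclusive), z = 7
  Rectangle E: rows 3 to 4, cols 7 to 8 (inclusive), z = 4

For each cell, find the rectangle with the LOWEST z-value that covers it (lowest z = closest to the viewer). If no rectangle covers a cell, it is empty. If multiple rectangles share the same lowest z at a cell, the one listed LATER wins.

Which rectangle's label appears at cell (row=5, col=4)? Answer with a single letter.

Answer: B

Derivation:
Check cell (5,4):
  A: rows 5-6 cols 3-5 z=3 -> covers; best now A (z=3)
  B: rows 2-5 cols 4-6 z=1 -> covers; best now B (z=1)
  C: rows 4-6 cols 5-7 -> outside (col miss)
  D: rows 6-7 cols 2-3 -> outside (row miss)
  E: rows 3-4 cols 7-8 -> outside (row miss)
Winner: B at z=1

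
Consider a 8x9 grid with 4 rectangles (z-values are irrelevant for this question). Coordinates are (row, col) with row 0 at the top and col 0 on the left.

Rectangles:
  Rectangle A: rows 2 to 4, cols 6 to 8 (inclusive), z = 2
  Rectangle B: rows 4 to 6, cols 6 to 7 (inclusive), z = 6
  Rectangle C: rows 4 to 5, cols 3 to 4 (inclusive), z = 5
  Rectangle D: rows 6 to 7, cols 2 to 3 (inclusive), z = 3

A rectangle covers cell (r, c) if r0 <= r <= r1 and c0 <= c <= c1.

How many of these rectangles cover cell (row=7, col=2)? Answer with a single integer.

Answer: 1

Derivation:
Check cell (7,2):
  A: rows 2-4 cols 6-8 -> outside (row miss)
  B: rows 4-6 cols 6-7 -> outside (row miss)
  C: rows 4-5 cols 3-4 -> outside (row miss)
  D: rows 6-7 cols 2-3 -> covers
Count covering = 1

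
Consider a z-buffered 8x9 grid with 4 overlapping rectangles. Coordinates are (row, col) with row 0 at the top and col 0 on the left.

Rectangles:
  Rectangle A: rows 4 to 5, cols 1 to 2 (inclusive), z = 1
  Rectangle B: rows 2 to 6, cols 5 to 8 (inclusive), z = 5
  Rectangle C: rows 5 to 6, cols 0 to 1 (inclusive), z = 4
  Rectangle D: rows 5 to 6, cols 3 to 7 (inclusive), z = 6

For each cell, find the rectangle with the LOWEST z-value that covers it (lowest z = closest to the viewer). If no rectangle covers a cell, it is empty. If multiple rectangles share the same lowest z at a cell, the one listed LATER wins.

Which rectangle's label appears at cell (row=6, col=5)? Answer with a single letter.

Answer: B

Derivation:
Check cell (6,5):
  A: rows 4-5 cols 1-2 -> outside (row miss)
  B: rows 2-6 cols 5-8 z=5 -> covers; best now B (z=5)
  C: rows 5-6 cols 0-1 -> outside (col miss)
  D: rows 5-6 cols 3-7 z=6 -> covers; best now B (z=5)
Winner: B at z=5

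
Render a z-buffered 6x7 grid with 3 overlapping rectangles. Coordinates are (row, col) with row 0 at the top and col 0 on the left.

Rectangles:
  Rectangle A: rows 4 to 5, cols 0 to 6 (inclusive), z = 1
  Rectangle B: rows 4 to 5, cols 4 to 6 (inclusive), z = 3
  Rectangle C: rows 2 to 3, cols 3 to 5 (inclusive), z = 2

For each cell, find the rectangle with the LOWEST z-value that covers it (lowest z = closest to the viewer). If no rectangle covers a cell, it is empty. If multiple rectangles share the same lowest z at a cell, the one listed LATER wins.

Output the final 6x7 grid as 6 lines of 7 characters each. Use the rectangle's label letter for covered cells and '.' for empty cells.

.......
.......
...CCC.
...CCC.
AAAAAAA
AAAAAAA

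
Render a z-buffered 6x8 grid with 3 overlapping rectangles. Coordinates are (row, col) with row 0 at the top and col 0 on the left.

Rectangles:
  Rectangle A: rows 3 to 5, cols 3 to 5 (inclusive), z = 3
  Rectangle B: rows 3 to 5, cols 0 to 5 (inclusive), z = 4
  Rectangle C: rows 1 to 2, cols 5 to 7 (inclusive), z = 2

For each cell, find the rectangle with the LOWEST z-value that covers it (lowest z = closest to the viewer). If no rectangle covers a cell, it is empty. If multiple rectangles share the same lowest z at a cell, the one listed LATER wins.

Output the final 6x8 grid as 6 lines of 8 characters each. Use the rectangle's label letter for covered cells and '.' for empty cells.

........
.....CCC
.....CCC
BBBAAA..
BBBAAA..
BBBAAA..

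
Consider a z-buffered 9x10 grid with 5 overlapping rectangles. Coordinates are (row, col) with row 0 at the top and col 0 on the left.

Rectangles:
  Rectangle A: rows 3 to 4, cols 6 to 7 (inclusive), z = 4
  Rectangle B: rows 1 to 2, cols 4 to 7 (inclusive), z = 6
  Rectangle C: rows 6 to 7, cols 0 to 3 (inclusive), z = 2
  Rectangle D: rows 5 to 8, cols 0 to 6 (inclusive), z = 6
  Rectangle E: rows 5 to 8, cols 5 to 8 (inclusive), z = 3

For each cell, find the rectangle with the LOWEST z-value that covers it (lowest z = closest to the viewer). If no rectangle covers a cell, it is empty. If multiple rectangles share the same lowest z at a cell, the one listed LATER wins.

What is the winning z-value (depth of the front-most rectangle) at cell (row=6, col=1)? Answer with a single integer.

Answer: 2

Derivation:
Check cell (6,1):
  A: rows 3-4 cols 6-7 -> outside (row miss)
  B: rows 1-2 cols 4-7 -> outside (row miss)
  C: rows 6-7 cols 0-3 z=2 -> covers; best now C (z=2)
  D: rows 5-8 cols 0-6 z=6 -> covers; best now C (z=2)
  E: rows 5-8 cols 5-8 -> outside (col miss)
Winner: C at z=2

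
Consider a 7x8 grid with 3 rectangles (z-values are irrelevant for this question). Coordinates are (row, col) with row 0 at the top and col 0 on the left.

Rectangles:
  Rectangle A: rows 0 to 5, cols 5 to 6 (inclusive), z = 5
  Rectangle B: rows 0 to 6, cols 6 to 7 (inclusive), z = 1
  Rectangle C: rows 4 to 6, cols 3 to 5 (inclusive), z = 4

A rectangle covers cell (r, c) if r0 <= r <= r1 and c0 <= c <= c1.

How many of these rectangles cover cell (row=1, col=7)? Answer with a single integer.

Answer: 1

Derivation:
Check cell (1,7):
  A: rows 0-5 cols 5-6 -> outside (col miss)
  B: rows 0-6 cols 6-7 -> covers
  C: rows 4-6 cols 3-5 -> outside (row miss)
Count covering = 1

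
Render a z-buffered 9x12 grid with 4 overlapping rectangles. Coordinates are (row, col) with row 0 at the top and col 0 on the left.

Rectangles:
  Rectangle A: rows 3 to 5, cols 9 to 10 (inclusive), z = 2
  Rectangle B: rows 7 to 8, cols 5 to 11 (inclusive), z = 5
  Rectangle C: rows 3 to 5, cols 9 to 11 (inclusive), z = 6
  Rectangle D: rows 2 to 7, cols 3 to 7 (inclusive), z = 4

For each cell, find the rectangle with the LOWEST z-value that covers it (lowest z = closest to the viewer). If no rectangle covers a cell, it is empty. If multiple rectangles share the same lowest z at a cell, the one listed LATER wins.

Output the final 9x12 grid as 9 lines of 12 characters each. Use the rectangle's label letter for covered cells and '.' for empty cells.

............
............
...DDDDD....
...DDDDD.AAC
...DDDDD.AAC
...DDDDD.AAC
...DDDDD....
...DDDDDBBBB
.....BBBBBBB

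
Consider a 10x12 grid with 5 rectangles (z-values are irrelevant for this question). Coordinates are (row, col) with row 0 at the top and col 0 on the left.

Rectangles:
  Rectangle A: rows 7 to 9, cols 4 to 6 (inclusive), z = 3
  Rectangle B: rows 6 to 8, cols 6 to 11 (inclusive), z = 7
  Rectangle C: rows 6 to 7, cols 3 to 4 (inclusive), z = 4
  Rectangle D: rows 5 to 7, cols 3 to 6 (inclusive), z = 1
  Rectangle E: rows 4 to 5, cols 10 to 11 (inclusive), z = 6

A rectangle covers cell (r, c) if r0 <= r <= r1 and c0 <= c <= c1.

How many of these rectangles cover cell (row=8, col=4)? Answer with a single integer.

Check cell (8,4):
  A: rows 7-9 cols 4-6 -> covers
  B: rows 6-8 cols 6-11 -> outside (col miss)
  C: rows 6-7 cols 3-4 -> outside (row miss)
  D: rows 5-7 cols 3-6 -> outside (row miss)
  E: rows 4-5 cols 10-11 -> outside (row miss)
Count covering = 1

Answer: 1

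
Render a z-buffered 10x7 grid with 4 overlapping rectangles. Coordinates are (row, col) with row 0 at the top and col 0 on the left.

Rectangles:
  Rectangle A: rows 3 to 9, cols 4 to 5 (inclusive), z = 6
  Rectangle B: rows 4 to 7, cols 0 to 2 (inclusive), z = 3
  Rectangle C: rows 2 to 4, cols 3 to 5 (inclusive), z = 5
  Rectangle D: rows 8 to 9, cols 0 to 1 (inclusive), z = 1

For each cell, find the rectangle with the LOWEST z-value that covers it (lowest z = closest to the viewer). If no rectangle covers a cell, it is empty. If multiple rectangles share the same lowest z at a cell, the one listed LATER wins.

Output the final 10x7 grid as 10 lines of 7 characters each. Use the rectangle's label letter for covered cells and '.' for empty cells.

.......
.......
...CCC.
...CCC.
BBBCCC.
BBB.AA.
BBB.AA.
BBB.AA.
DD..AA.
DD..AA.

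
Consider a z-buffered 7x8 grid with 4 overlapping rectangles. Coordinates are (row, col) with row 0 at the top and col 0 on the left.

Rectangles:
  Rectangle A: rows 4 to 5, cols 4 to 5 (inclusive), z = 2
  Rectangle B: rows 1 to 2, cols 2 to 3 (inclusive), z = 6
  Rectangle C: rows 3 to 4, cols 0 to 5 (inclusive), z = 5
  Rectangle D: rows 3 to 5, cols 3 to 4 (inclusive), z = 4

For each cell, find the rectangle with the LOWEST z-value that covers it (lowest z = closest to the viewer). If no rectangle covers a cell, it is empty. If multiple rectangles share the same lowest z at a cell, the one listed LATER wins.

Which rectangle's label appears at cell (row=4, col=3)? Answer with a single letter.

Check cell (4,3):
  A: rows 4-5 cols 4-5 -> outside (col miss)
  B: rows 1-2 cols 2-3 -> outside (row miss)
  C: rows 3-4 cols 0-5 z=5 -> covers; best now C (z=5)
  D: rows 3-5 cols 3-4 z=4 -> covers; best now D (z=4)
Winner: D at z=4

Answer: D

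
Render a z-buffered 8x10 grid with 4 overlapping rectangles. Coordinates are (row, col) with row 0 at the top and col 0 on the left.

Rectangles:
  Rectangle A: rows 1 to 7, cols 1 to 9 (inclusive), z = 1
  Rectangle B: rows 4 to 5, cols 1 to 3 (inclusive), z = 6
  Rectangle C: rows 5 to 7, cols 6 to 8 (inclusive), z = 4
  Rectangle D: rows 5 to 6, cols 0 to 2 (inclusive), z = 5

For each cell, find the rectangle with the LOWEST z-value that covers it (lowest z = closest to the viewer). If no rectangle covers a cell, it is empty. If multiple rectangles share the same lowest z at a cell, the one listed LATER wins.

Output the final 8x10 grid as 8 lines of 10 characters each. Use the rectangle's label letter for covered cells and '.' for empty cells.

..........
.AAAAAAAAA
.AAAAAAAAA
.AAAAAAAAA
.AAAAAAAAA
DAAAAAAAAA
DAAAAAAAAA
.AAAAAAAAA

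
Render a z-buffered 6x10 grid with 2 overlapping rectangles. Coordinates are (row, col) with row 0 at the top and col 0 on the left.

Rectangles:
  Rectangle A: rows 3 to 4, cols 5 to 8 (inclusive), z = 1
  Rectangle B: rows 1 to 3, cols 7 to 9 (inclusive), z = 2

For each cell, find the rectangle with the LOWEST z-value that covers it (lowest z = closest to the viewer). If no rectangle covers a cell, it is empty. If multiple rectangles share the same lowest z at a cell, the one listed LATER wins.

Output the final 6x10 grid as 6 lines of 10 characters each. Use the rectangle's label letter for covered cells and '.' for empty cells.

..........
.......BBB
.......BBB
.....AAAAB
.....AAAA.
..........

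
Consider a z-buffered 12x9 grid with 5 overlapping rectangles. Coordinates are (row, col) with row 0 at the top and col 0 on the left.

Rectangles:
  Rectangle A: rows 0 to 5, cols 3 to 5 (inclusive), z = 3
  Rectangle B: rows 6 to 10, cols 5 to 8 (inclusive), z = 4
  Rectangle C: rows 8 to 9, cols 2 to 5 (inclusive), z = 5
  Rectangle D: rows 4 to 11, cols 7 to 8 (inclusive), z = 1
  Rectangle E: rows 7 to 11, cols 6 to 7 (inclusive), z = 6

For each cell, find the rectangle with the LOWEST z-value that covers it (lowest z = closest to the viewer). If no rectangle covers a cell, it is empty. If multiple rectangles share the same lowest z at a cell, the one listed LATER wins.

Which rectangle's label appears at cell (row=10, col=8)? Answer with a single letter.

Answer: D

Derivation:
Check cell (10,8):
  A: rows 0-5 cols 3-5 -> outside (row miss)
  B: rows 6-10 cols 5-8 z=4 -> covers; best now B (z=4)
  C: rows 8-9 cols 2-5 -> outside (row miss)
  D: rows 4-11 cols 7-8 z=1 -> covers; best now D (z=1)
  E: rows 7-11 cols 6-7 -> outside (col miss)
Winner: D at z=1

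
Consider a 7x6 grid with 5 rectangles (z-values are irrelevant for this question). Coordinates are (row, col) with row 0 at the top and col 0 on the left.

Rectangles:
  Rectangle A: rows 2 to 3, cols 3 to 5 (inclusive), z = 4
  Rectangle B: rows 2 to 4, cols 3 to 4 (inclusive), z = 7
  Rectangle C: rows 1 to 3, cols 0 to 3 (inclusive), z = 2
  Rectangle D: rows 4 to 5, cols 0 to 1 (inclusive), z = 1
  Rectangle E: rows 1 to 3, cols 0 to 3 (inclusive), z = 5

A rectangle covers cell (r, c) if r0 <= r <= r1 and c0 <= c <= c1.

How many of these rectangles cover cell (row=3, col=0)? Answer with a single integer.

Answer: 2

Derivation:
Check cell (3,0):
  A: rows 2-3 cols 3-5 -> outside (col miss)
  B: rows 2-4 cols 3-4 -> outside (col miss)
  C: rows 1-3 cols 0-3 -> covers
  D: rows 4-5 cols 0-1 -> outside (row miss)
  E: rows 1-3 cols 0-3 -> covers
Count covering = 2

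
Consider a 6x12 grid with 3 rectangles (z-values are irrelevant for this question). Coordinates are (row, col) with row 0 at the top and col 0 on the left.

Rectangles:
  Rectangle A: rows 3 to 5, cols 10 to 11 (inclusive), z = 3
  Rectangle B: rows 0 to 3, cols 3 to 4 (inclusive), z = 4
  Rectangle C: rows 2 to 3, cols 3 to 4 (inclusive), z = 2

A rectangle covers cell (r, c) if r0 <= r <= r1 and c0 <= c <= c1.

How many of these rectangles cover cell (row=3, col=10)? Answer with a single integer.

Answer: 1

Derivation:
Check cell (3,10):
  A: rows 3-5 cols 10-11 -> covers
  B: rows 0-3 cols 3-4 -> outside (col miss)
  C: rows 2-3 cols 3-4 -> outside (col miss)
Count covering = 1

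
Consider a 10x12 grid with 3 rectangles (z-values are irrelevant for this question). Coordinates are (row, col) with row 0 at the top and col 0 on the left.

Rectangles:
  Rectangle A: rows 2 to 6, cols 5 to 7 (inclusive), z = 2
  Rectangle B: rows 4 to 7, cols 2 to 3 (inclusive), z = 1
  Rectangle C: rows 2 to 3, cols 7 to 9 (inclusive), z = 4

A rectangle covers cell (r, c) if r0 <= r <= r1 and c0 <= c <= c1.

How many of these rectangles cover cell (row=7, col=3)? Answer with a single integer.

Answer: 1

Derivation:
Check cell (7,3):
  A: rows 2-6 cols 5-7 -> outside (row miss)
  B: rows 4-7 cols 2-3 -> covers
  C: rows 2-3 cols 7-9 -> outside (row miss)
Count covering = 1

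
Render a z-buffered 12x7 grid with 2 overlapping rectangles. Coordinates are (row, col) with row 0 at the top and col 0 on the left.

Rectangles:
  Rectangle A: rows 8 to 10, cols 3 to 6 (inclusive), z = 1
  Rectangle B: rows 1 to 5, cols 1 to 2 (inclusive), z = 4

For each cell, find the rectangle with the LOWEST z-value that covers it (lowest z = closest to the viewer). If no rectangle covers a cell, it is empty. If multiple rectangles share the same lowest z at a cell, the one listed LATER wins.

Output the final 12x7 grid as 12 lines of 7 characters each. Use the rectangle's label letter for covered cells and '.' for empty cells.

.......
.BB....
.BB....
.BB....
.BB....
.BB....
.......
.......
...AAAA
...AAAA
...AAAA
.......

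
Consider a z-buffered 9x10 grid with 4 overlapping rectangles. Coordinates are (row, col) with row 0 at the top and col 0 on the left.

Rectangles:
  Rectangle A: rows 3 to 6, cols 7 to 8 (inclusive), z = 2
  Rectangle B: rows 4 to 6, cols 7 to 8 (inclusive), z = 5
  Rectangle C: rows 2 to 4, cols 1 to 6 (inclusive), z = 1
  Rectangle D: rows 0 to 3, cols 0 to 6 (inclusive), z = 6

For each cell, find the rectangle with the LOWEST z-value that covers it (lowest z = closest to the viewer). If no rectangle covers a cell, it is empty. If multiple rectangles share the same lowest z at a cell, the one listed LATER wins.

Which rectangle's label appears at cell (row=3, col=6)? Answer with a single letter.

Check cell (3,6):
  A: rows 3-6 cols 7-8 -> outside (col miss)
  B: rows 4-6 cols 7-8 -> outside (row miss)
  C: rows 2-4 cols 1-6 z=1 -> covers; best now C (z=1)
  D: rows 0-3 cols 0-6 z=6 -> covers; best now C (z=1)
Winner: C at z=1

Answer: C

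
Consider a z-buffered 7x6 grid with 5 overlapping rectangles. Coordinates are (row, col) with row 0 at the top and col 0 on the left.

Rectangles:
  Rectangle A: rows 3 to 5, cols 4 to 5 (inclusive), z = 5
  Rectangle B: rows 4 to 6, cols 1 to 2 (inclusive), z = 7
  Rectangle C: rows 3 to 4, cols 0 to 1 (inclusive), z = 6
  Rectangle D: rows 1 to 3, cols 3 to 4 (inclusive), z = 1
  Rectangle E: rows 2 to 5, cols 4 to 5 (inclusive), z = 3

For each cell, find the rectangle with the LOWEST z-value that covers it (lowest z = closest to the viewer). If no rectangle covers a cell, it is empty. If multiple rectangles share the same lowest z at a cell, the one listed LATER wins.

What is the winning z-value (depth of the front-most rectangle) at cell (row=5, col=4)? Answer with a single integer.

Check cell (5,4):
  A: rows 3-5 cols 4-5 z=5 -> covers; best now A (z=5)
  B: rows 4-6 cols 1-2 -> outside (col miss)
  C: rows 3-4 cols 0-1 -> outside (row miss)
  D: rows 1-3 cols 3-4 -> outside (row miss)
  E: rows 2-5 cols 4-5 z=3 -> covers; best now E (z=3)
Winner: E at z=3

Answer: 3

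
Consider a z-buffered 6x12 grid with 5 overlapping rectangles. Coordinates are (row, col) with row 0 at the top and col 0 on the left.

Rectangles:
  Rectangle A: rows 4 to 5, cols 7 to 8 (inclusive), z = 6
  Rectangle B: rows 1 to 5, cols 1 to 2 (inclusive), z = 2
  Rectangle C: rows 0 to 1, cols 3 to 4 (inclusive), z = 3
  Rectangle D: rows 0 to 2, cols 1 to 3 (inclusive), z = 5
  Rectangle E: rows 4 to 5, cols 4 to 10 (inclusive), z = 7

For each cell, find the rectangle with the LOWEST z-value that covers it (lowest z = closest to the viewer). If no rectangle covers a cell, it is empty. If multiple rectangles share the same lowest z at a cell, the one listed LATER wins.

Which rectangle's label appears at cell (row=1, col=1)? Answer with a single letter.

Check cell (1,1):
  A: rows 4-5 cols 7-8 -> outside (row miss)
  B: rows 1-5 cols 1-2 z=2 -> covers; best now B (z=2)
  C: rows 0-1 cols 3-4 -> outside (col miss)
  D: rows 0-2 cols 1-3 z=5 -> covers; best now B (z=2)
  E: rows 4-5 cols 4-10 -> outside (row miss)
Winner: B at z=2

Answer: B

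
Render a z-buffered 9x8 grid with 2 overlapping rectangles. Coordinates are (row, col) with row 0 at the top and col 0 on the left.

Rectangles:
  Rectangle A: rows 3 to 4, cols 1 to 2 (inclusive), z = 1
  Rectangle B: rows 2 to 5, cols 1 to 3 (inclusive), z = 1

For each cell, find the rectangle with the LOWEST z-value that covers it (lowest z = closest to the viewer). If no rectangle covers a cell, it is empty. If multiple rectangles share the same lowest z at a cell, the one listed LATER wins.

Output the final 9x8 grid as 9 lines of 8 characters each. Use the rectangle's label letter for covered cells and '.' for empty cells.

........
........
.BBB....
.BBB....
.BBB....
.BBB....
........
........
........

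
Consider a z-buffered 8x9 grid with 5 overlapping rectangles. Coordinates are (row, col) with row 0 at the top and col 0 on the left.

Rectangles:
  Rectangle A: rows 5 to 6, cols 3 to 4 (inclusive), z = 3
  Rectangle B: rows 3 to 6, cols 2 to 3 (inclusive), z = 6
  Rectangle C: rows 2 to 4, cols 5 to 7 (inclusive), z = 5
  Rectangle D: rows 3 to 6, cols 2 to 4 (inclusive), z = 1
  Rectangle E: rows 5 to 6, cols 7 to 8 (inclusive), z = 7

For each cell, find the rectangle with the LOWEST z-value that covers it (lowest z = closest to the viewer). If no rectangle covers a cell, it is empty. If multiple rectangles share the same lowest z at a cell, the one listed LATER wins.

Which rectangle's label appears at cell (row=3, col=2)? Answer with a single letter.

Check cell (3,2):
  A: rows 5-6 cols 3-4 -> outside (row miss)
  B: rows 3-6 cols 2-3 z=6 -> covers; best now B (z=6)
  C: rows 2-4 cols 5-7 -> outside (col miss)
  D: rows 3-6 cols 2-4 z=1 -> covers; best now D (z=1)
  E: rows 5-6 cols 7-8 -> outside (row miss)
Winner: D at z=1

Answer: D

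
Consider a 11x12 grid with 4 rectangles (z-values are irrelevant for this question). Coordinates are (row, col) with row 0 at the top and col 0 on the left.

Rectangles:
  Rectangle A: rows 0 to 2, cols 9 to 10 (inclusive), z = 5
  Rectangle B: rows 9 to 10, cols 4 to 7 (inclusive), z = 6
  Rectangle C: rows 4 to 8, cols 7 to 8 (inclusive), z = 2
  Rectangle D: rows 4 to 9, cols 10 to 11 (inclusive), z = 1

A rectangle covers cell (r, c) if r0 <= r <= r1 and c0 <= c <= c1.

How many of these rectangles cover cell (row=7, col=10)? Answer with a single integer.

Answer: 1

Derivation:
Check cell (7,10):
  A: rows 0-2 cols 9-10 -> outside (row miss)
  B: rows 9-10 cols 4-7 -> outside (row miss)
  C: rows 4-8 cols 7-8 -> outside (col miss)
  D: rows 4-9 cols 10-11 -> covers
Count covering = 1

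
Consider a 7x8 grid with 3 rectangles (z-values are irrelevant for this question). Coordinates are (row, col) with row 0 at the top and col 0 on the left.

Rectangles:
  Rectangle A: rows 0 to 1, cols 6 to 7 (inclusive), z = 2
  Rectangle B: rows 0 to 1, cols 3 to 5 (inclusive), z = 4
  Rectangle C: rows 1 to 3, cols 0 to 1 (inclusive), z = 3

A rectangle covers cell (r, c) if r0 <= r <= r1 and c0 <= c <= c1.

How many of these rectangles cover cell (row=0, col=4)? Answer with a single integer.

Answer: 1

Derivation:
Check cell (0,4):
  A: rows 0-1 cols 6-7 -> outside (col miss)
  B: rows 0-1 cols 3-5 -> covers
  C: rows 1-3 cols 0-1 -> outside (row miss)
Count covering = 1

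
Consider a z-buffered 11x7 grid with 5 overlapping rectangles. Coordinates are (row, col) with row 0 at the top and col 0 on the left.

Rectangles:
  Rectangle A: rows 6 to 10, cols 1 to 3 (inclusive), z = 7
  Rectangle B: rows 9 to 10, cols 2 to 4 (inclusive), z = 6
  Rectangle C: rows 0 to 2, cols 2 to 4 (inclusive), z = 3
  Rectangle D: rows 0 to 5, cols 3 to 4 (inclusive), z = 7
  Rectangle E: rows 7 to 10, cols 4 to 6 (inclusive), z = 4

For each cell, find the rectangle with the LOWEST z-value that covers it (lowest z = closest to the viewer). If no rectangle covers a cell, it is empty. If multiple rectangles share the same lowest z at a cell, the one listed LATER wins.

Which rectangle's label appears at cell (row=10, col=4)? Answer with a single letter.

Answer: E

Derivation:
Check cell (10,4):
  A: rows 6-10 cols 1-3 -> outside (col miss)
  B: rows 9-10 cols 2-4 z=6 -> covers; best now B (z=6)
  C: rows 0-2 cols 2-4 -> outside (row miss)
  D: rows 0-5 cols 3-4 -> outside (row miss)
  E: rows 7-10 cols 4-6 z=4 -> covers; best now E (z=4)
Winner: E at z=4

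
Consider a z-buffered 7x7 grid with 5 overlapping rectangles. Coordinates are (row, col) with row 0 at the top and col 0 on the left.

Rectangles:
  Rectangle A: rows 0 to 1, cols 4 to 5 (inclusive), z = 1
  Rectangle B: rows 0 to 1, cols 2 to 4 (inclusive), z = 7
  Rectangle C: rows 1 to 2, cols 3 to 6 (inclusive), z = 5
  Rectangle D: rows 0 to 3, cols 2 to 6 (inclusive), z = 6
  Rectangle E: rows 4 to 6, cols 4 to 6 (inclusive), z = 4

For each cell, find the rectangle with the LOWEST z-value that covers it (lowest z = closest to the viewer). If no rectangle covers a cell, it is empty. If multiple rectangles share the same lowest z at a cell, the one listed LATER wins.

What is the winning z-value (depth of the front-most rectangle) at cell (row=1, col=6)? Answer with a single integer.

Answer: 5

Derivation:
Check cell (1,6):
  A: rows 0-1 cols 4-5 -> outside (col miss)
  B: rows 0-1 cols 2-4 -> outside (col miss)
  C: rows 1-2 cols 3-6 z=5 -> covers; best now C (z=5)
  D: rows 0-3 cols 2-6 z=6 -> covers; best now C (z=5)
  E: rows 4-6 cols 4-6 -> outside (row miss)
Winner: C at z=5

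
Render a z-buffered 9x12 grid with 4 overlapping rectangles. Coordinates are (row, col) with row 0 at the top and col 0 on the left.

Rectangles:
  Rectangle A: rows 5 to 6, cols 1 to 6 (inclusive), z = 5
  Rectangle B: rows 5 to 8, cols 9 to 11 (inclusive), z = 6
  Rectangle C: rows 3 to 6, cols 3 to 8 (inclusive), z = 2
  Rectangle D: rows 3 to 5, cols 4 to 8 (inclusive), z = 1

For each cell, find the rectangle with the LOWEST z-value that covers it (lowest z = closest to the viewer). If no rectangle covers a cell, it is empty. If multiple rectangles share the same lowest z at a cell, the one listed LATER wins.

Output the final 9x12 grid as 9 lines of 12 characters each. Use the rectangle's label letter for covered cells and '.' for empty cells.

............
............
............
...CDDDDD...
...CDDDDD...
.AACDDDDDBBB
.AACCCCCCBBB
.........BBB
.........BBB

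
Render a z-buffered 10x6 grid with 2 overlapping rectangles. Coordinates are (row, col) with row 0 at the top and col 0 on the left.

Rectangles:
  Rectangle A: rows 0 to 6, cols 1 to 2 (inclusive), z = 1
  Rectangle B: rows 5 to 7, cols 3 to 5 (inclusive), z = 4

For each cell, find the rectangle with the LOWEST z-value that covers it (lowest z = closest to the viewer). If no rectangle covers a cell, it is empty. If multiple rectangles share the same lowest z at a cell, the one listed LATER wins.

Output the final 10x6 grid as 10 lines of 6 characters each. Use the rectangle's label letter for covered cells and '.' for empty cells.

.AA...
.AA...
.AA...
.AA...
.AA...
.AABBB
.AABBB
...BBB
......
......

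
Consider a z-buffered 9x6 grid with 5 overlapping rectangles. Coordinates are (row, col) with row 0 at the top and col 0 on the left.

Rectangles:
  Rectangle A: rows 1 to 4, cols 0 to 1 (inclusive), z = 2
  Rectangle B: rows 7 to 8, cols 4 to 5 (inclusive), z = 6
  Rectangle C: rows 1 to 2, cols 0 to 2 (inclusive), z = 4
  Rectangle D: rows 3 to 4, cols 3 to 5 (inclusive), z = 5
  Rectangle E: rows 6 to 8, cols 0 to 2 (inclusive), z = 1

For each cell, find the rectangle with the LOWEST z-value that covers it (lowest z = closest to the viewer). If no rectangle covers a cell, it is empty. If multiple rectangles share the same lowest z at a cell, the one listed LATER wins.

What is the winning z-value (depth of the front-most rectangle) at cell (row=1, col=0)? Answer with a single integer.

Check cell (1,0):
  A: rows 1-4 cols 0-1 z=2 -> covers; best now A (z=2)
  B: rows 7-8 cols 4-5 -> outside (row miss)
  C: rows 1-2 cols 0-2 z=4 -> covers; best now A (z=2)
  D: rows 3-4 cols 3-5 -> outside (row miss)
  E: rows 6-8 cols 0-2 -> outside (row miss)
Winner: A at z=2

Answer: 2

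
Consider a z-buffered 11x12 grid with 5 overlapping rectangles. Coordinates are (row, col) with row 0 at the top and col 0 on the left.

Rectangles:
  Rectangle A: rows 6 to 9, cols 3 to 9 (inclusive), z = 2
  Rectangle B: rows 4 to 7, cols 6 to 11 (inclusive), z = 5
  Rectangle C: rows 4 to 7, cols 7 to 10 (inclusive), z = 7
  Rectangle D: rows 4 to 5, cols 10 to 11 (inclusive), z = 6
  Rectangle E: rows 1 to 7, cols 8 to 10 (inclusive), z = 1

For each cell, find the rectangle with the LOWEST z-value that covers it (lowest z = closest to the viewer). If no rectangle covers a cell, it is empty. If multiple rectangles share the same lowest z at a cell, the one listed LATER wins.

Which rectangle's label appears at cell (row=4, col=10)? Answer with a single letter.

Answer: E

Derivation:
Check cell (4,10):
  A: rows 6-9 cols 3-9 -> outside (row miss)
  B: rows 4-7 cols 6-11 z=5 -> covers; best now B (z=5)
  C: rows 4-7 cols 7-10 z=7 -> covers; best now B (z=5)
  D: rows 4-5 cols 10-11 z=6 -> covers; best now B (z=5)
  E: rows 1-7 cols 8-10 z=1 -> covers; best now E (z=1)
Winner: E at z=1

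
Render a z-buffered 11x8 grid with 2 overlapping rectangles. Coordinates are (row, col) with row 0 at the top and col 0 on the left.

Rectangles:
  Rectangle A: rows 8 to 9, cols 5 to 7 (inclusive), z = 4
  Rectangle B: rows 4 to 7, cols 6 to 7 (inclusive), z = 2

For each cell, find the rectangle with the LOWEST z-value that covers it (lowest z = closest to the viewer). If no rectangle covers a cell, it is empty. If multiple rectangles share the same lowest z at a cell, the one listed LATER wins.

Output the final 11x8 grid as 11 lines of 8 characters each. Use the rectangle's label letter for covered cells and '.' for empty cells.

........
........
........
........
......BB
......BB
......BB
......BB
.....AAA
.....AAA
........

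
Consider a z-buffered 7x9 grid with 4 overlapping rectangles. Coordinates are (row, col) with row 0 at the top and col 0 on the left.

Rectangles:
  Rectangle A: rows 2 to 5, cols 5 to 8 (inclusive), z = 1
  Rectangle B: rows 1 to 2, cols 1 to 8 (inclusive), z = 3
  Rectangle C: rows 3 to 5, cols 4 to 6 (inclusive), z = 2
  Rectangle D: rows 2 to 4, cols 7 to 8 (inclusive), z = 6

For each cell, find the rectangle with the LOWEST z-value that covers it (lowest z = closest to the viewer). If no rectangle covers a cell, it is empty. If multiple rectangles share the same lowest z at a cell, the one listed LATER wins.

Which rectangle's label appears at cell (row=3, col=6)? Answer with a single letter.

Answer: A

Derivation:
Check cell (3,6):
  A: rows 2-5 cols 5-8 z=1 -> covers; best now A (z=1)
  B: rows 1-2 cols 1-8 -> outside (row miss)
  C: rows 3-5 cols 4-6 z=2 -> covers; best now A (z=1)
  D: rows 2-4 cols 7-8 -> outside (col miss)
Winner: A at z=1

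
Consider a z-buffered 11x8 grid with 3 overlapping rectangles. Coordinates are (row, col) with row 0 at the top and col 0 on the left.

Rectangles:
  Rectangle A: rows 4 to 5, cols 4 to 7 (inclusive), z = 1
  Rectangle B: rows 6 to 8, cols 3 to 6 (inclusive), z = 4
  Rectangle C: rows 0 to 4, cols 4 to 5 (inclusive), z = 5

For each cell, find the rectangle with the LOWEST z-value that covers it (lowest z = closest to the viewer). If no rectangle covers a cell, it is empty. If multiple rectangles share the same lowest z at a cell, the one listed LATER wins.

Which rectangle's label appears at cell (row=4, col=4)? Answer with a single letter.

Check cell (4,4):
  A: rows 4-5 cols 4-7 z=1 -> covers; best now A (z=1)
  B: rows 6-8 cols 3-6 -> outside (row miss)
  C: rows 0-4 cols 4-5 z=5 -> covers; best now A (z=1)
Winner: A at z=1

Answer: A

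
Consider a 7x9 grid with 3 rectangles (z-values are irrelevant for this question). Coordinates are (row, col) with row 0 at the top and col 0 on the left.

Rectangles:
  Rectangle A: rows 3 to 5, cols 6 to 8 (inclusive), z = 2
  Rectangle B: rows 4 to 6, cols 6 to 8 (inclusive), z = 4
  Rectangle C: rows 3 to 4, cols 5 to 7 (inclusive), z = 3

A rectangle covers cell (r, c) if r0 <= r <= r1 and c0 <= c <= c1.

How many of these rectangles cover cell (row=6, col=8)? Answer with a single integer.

Check cell (6,8):
  A: rows 3-5 cols 6-8 -> outside (row miss)
  B: rows 4-6 cols 6-8 -> covers
  C: rows 3-4 cols 5-7 -> outside (row miss)
Count covering = 1

Answer: 1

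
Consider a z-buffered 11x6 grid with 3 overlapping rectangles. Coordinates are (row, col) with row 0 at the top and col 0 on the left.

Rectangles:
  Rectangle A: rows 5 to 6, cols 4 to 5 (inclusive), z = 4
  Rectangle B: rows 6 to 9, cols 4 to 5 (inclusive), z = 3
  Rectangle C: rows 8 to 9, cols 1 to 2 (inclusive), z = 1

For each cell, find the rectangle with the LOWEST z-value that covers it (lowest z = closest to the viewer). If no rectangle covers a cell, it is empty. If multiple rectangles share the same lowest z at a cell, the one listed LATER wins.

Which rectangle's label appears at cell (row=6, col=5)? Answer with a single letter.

Answer: B

Derivation:
Check cell (6,5):
  A: rows 5-6 cols 4-5 z=4 -> covers; best now A (z=4)
  B: rows 6-9 cols 4-5 z=3 -> covers; best now B (z=3)
  C: rows 8-9 cols 1-2 -> outside (row miss)
Winner: B at z=3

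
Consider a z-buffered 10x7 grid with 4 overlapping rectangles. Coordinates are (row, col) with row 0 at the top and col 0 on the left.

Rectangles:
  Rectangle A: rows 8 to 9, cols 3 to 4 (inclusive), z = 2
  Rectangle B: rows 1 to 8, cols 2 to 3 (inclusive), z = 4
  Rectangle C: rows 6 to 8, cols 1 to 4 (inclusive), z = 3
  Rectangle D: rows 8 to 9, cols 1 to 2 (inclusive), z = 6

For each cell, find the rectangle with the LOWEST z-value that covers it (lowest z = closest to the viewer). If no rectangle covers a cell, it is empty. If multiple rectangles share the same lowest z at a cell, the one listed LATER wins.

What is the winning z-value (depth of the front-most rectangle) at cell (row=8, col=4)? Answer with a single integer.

Check cell (8,4):
  A: rows 8-9 cols 3-4 z=2 -> covers; best now A (z=2)
  B: rows 1-8 cols 2-3 -> outside (col miss)
  C: rows 6-8 cols 1-4 z=3 -> covers; best now A (z=2)
  D: rows 8-9 cols 1-2 -> outside (col miss)
Winner: A at z=2

Answer: 2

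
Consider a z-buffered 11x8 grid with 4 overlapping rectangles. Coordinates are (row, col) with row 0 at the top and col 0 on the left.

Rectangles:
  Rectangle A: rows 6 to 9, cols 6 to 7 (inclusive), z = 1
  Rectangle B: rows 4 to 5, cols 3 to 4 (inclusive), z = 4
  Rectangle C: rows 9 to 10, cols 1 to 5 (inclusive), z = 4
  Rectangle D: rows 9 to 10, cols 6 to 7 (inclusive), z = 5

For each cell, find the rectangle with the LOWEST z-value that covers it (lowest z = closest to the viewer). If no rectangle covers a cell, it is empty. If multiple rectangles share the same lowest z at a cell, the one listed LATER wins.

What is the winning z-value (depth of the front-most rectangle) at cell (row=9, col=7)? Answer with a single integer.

Check cell (9,7):
  A: rows 6-9 cols 6-7 z=1 -> covers; best now A (z=1)
  B: rows 4-5 cols 3-4 -> outside (row miss)
  C: rows 9-10 cols 1-5 -> outside (col miss)
  D: rows 9-10 cols 6-7 z=5 -> covers; best now A (z=1)
Winner: A at z=1

Answer: 1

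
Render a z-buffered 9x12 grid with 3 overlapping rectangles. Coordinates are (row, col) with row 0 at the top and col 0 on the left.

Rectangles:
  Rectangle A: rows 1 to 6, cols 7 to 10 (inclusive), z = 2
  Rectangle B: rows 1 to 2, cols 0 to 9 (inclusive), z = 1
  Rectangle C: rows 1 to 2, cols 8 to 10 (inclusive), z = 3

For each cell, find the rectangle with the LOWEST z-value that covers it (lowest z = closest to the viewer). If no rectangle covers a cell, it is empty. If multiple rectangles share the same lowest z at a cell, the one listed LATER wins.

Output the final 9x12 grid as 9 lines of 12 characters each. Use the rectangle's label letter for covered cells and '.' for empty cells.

............
BBBBBBBBBBA.
BBBBBBBBBBA.
.......AAAA.
.......AAAA.
.......AAAA.
.......AAAA.
............
............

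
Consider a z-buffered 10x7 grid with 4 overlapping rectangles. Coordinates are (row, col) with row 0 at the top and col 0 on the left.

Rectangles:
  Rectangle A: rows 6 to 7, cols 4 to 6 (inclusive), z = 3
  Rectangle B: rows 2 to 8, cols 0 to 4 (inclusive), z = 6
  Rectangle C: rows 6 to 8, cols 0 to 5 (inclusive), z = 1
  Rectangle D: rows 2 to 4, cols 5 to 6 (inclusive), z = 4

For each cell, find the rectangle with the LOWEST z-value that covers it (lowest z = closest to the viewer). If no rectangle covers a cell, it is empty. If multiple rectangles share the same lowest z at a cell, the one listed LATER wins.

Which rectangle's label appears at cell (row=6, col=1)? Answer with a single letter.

Check cell (6,1):
  A: rows 6-7 cols 4-6 -> outside (col miss)
  B: rows 2-8 cols 0-4 z=6 -> covers; best now B (z=6)
  C: rows 6-8 cols 0-5 z=1 -> covers; best now C (z=1)
  D: rows 2-4 cols 5-6 -> outside (row miss)
Winner: C at z=1

Answer: C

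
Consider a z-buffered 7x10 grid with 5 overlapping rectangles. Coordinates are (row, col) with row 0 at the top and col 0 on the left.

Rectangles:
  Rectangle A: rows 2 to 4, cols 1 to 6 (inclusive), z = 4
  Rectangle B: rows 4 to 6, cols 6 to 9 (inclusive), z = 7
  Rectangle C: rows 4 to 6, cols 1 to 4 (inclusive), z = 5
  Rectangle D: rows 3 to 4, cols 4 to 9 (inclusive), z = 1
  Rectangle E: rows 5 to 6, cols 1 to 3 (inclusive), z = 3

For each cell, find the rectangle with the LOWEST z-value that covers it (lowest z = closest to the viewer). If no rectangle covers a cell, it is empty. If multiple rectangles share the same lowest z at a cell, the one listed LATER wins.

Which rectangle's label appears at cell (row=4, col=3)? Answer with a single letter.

Check cell (4,3):
  A: rows 2-4 cols 1-6 z=4 -> covers; best now A (z=4)
  B: rows 4-6 cols 6-9 -> outside (col miss)
  C: rows 4-6 cols 1-4 z=5 -> covers; best now A (z=4)
  D: rows 3-4 cols 4-9 -> outside (col miss)
  E: rows 5-6 cols 1-3 -> outside (row miss)
Winner: A at z=4

Answer: A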